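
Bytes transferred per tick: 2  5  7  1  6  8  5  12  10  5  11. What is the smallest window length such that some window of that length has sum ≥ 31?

add 2: running sum 2 < 31
add 5: running sum 7 < 31
add 7: running sum 14 < 31
add 1: running sum 15 < 31
add 6: running sum 21 < 31
add 8: running sum 29 < 31
add 5: shortest ending here [5, 7, 1, 6, 8, 5] sum 32, len 6
add 12: shortest ending here [6, 8, 5, 12] sum 31, len 4
add 10: shortest ending here [8, 5, 12, 10] sum 35, len 4
add 5: shortest ending here [5, 12, 10, 5] sum 32, len 4
add 11: shortest ending here [12, 10, 5, 11] sum 38, len 4
Shortest qualifying length: 4.

4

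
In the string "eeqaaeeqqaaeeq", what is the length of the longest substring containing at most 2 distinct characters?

[e] 1 distinct, len 1
[e, e] 1 distinct, len 2
[e, e, q] 2 distinct, len 3
[q, a] 2 distinct, len 2
[q, a, a] 2 distinct, len 3
[a, a, e] 2 distinct, len 3
[a, a, e, e] 2 distinct, len 4
[e, e, q] 2 distinct, len 3
[e, e, q, q] 2 distinct, len 4
[q, q, a] 2 distinct, len 3
[q, q, a, a] 2 distinct, len 4
[a, a, e] 2 distinct, len 3
[a, a, e, e] 2 distinct, len 4
[e, e, q] 2 distinct, len 3
Longest length with ≤2 distinct: 4.

4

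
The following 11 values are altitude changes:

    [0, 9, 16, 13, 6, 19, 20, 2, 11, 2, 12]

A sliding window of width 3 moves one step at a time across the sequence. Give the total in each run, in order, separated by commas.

25, 38, 35, 38, 45, 41, 33, 15, 25

(0, 9, 16) → sum 25
(9, 16, 13) → sum 38
(16, 13, 6) → sum 35
(13, 6, 19) → sum 38
(6, 19, 20) → sum 45
(19, 20, 2) → sum 41
(20, 2, 11) → sum 33
(2, 11, 2) → sum 15
(11, 2, 12) → sum 25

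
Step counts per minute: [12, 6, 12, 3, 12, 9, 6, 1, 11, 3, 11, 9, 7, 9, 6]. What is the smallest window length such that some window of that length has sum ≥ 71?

Extend right; whenever the sum reaches 71, record the length and shrink from the left:
add 12: running sum 12 < 71
add 6: running sum 18 < 71
add 12: running sum 30 < 71
add 3: running sum 33 < 71
add 12: running sum 45 < 71
add 9: running sum 54 < 71
add 6: running sum 60 < 71
add 1: running sum 61 < 71
add 11: shortest ending here [12, 6, 12, 3, 12, 9, 6, 1, 11] sum 72, len 9
add 3: shortest ending here [12, 6, 12, 3, 12, 9, 6, 1, 11, 3] sum 75, len 10
add 11: shortest ending here [6, 12, 3, 12, 9, 6, 1, 11, 3, 11] sum 74, len 10
add 9: shortest ending here [12, 3, 12, 9, 6, 1, 11, 3, 11, 9] sum 77, len 10
add 7: shortest ending here [3, 12, 9, 6, 1, 11, 3, 11, 9, 7] sum 72, len 10
add 9: shortest ending here [12, 9, 6, 1, 11, 3, 11, 9, 7, 9] sum 78, len 10
add 6: shortest ending here [9, 6, 1, 11, 3, 11, 9, 7, 9, 6] sum 72, len 10
Shortest qualifying length: 9.

9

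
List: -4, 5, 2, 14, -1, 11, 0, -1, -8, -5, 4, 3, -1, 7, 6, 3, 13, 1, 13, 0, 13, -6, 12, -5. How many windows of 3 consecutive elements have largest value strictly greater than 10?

-4 5 2 → max 5
5 2 14 → max 14  > 10 ✓
2 14 -1 → max 14  > 10 ✓
14 -1 11 → max 14  > 10 ✓
-1 11 0 → max 11  > 10 ✓
11 0 -1 → max 11  > 10 ✓
0 -1 -8 → max 0
-1 -8 -5 → max -1
-8 -5 4 → max 4
-5 4 3 → max 4
4 3 -1 → max 4
3 -1 7 → max 7
-1 7 6 → max 7
7 6 3 → max 7
6 3 13 → max 13  > 10 ✓
3 13 1 → max 13  > 10 ✓
13 1 13 → max 13  > 10 ✓
1 13 0 → max 13  > 10 ✓
13 0 13 → max 13  > 10 ✓
0 13 -6 → max 13  > 10 ✓
13 -6 12 → max 13  > 10 ✓
-6 12 -5 → max 12  > 10 ✓
13 windows satisfy the condition.

13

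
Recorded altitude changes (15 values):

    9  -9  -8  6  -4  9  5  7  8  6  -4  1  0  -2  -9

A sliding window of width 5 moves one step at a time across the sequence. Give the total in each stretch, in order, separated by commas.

Sliding a size-5 window across the 15 values:
[9, -9, -8, 6, -4] → sum -6
[-9, -8, 6, -4, 9] → sum -6
[-8, 6, -4, 9, 5] → sum 8
[6, -4, 9, 5, 7] → sum 23
[-4, 9, 5, 7, 8] → sum 25
[9, 5, 7, 8, 6] → sum 35
[5, 7, 8, 6, -4] → sum 22
[7, 8, 6, -4, 1] → sum 18
[8, 6, -4, 1, 0] → sum 11
[6, -4, 1, 0, -2] → sum 1
[-4, 1, 0, -2, -9] → sum -14

-6, -6, 8, 23, 25, 35, 22, 18, 11, 1, -14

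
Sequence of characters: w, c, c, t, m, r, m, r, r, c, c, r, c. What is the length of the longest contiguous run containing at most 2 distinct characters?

6

Extend right; when distinct count exceeds 2, shrink from the left:
add w: window [w] (1 distinct), len 1
add c: window [w, c] (2 distinct), len 2
add c: window [w, c, c] (2 distinct), len 3
add t: window [c, c, t] (2 distinct), len 3
add m: window [t, m] (2 distinct), len 2
add r: window [m, r] (2 distinct), len 2
add m: window [m, r, m] (2 distinct), len 3
add r: window [m, r, m, r] (2 distinct), len 4
add r: window [m, r, m, r, r] (2 distinct), len 5
add c: window [r, r, c] (2 distinct), len 3
add c: window [r, r, c, c] (2 distinct), len 4
add r: window [r, r, c, c, r] (2 distinct), len 5
add c: window [r, r, c, c, r, c] (2 distinct), len 6
Longest length with ≤2 distinct: 6.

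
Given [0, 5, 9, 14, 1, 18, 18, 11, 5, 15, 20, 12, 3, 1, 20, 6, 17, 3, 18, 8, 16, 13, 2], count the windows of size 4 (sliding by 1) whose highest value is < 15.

(0, 5, 9, 14) → max 14  < 15 ✓
(5, 9, 14, 1) → max 14  < 15 ✓
(9, 14, 1, 18) → max 18
(14, 1, 18, 18) → max 18
(1, 18, 18, 11) → max 18
(18, 18, 11, 5) → max 18
(18, 11, 5, 15) → max 18
(11, 5, 15, 20) → max 20
(5, 15, 20, 12) → max 20
(15, 20, 12, 3) → max 20
(20, 12, 3, 1) → max 20
(12, 3, 1, 20) → max 20
(3, 1, 20, 6) → max 20
(1, 20, 6, 17) → max 20
(20, 6, 17, 3) → max 20
(6, 17, 3, 18) → max 18
(17, 3, 18, 8) → max 18
(3, 18, 8, 16) → max 18
(18, 8, 16, 13) → max 18
(8, 16, 13, 2) → max 16
2 windows satisfy the condition.

2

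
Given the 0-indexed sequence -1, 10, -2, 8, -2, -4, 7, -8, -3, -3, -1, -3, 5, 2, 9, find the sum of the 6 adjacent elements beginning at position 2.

Elements at indices 2..7: -2, 8, -2, -4, 7, -8
sum(-2, 8, -2, -4, 7, -8) = -1

-1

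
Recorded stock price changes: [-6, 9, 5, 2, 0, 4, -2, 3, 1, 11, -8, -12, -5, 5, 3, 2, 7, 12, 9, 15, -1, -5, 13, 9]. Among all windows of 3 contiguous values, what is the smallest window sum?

-25

-6 9 5 → sum 8
9 5 2 → sum 16
5 2 0 → sum 7
2 0 4 → sum 6
0 4 -2 → sum 2
4 -2 3 → sum 5
-2 3 1 → sum 2
3 1 11 → sum 15
1 11 -8 → sum 4
11 -8 -12 → sum -9
-8 -12 -5 → sum -25
-12 -5 5 → sum -12
-5 5 3 → sum 3
5 3 2 → sum 10
3 2 7 → sum 12
2 7 12 → sum 21
7 12 9 → sum 28
12 9 15 → sum 36
9 15 -1 → sum 23
15 -1 -5 → sum 9
-1 -5 13 → sum 7
-5 13 9 → sum 17
Smallest of these is -25.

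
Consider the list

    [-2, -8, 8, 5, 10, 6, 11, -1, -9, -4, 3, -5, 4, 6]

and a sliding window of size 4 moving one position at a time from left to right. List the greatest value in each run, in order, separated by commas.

Sliding a size-4 window across the 14 values:
(-2, -8, 8, 5) → max 8
(-8, 8, 5, 10) → max 10
(8, 5, 10, 6) → max 10
(5, 10, 6, 11) → max 11
(10, 6, 11, -1) → max 11
(6, 11, -1, -9) → max 11
(11, -1, -9, -4) → max 11
(-1, -9, -4, 3) → max 3
(-9, -4, 3, -5) → max 3
(-4, 3, -5, 4) → max 4
(3, -5, 4, 6) → max 6

8, 10, 10, 11, 11, 11, 11, 3, 3, 4, 6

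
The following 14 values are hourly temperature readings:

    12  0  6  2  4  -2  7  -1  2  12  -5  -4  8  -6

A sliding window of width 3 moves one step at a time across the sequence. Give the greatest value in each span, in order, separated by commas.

[12, 0, 6] → max 12
[0, 6, 2] → max 6
[6, 2, 4] → max 6
[2, 4, -2] → max 4
[4, -2, 7] → max 7
[-2, 7, -1] → max 7
[7, -1, 2] → max 7
[-1, 2, 12] → max 12
[2, 12, -5] → max 12
[12, -5, -4] → max 12
[-5, -4, 8] → max 8
[-4, 8, -6] → max 8

12, 6, 6, 4, 7, 7, 7, 12, 12, 12, 8, 8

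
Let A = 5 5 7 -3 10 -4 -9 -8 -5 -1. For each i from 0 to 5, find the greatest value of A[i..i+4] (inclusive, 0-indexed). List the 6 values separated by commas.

Sliding a size-5 window across the 10 values:
[5, 5, 7, -3, 10] → max 10
[5, 7, -3, 10, -4] → max 10
[7, -3, 10, -4, -9] → max 10
[-3, 10, -4, -9, -8] → max 10
[10, -4, -9, -8, -5] → max 10
[-4, -9, -8, -5, -1] → max -1

10, 10, 10, 10, 10, -1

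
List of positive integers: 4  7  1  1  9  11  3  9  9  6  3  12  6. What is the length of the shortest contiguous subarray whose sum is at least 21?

3

Extend right; whenever the sum reaches 21, record the length and shrink from the left:
add 4: running sum 4 < 21
add 7: running sum 11 < 21
add 1: running sum 12 < 21
add 1: running sum 13 < 21
end 4: [4, 7, 1, 1, 9] sum 22, len 5
end 5: [1, 9, 11] sum 21, len 3
end 6: [9, 11, 3] sum 23, len 3
end 7: [11, 3, 9] sum 23, len 3
end 8: [3, 9, 9] sum 21, len 3
end 9: [9, 9, 6] sum 24, len 3
end 10: [9, 9, 6, 3] sum 27, len 4
end 11: [6, 3, 12] sum 21, len 3
end 12: [3, 12, 6] sum 21, len 3
Shortest qualifying length: 3.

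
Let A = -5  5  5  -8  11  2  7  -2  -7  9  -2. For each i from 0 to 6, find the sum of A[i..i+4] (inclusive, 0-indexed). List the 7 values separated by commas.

8, 15, 17, 10, 11, 9, 5

[-5, 5, 5, -8, 11] → sum 8
[5, 5, -8, 11, 2] → sum 15
[5, -8, 11, 2, 7] → sum 17
[-8, 11, 2, 7, -2] → sum 10
[11, 2, 7, -2, -7] → sum 11
[2, 7, -2, -7, 9] → sum 9
[7, -2, -7, 9, -2] → sum 5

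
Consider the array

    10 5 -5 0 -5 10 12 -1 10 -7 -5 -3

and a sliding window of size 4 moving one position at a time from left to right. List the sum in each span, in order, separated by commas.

10, -5, 0, 17, 16, 31, 14, -3, -5

Sliding a size-4 window across the 12 values:
[10, 5, -5, 0] → sum 10
[5, -5, 0, -5] → sum -5
[-5, 0, -5, 10] → sum 0
[0, -5, 10, 12] → sum 17
[-5, 10, 12, -1] → sum 16
[10, 12, -1, 10] → sum 31
[12, -1, 10, -7] → sum 14
[-1, 10, -7, -5] → sum -3
[10, -7, -5, -3] → sum -5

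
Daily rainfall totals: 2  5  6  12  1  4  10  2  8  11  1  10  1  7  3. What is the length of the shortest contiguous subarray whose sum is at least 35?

add 2: running sum 2 < 35
add 5: running sum 7 < 35
add 6: running sum 13 < 35
add 12: running sum 25 < 35
add 1: running sum 26 < 35
add 4: running sum 30 < 35
end 6: [5, 6, 12, 1, 4, 10] sum 38, len 6
end 7: [6, 12, 1, 4, 10, 2] sum 35, len 6
end 8: [12, 1, 4, 10, 2, 8] sum 37, len 6
end 9: [4, 10, 2, 8, 11] sum 35, len 5
end 10: [4, 10, 2, 8, 11, 1] sum 36, len 6
end 11: [10, 2, 8, 11, 1, 10] sum 42, len 6
end 12: [10, 2, 8, 11, 1, 10, 1] sum 43, len 7
end 13: [8, 11, 1, 10, 1, 7] sum 38, len 6
end 14: [8, 11, 1, 10, 1, 7, 3] sum 41, len 7
Shortest qualifying length: 5.

5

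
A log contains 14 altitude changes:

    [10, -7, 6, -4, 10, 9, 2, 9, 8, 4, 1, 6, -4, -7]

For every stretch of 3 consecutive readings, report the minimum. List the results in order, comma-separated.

10 -7 6 → min -7
-7 6 -4 → min -7
6 -4 10 → min -4
-4 10 9 → min -4
10 9 2 → min 2
9 2 9 → min 2
2 9 8 → min 2
9 8 4 → min 4
8 4 1 → min 1
4 1 6 → min 1
1 6 -4 → min -4
6 -4 -7 → min -7

-7, -7, -4, -4, 2, 2, 2, 4, 1, 1, -4, -7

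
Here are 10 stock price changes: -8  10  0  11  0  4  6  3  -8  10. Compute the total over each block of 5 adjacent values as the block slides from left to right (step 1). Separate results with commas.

13, 25, 21, 24, 5, 15

-8 10 0 11 0 → sum 13
10 0 11 0 4 → sum 25
0 11 0 4 6 → sum 21
11 0 4 6 3 → sum 24
0 4 6 3 -8 → sum 5
4 6 3 -8 10 → sum 15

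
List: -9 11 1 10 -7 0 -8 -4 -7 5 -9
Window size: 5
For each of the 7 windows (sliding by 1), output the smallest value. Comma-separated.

-9, -7, -8, -8, -8, -8, -9

[-9, 11, 1, 10, -7] → min -9
[11, 1, 10, -7, 0] → min -7
[1, 10, -7, 0, -8] → min -8
[10, -7, 0, -8, -4] → min -8
[-7, 0, -8, -4, -7] → min -8
[0, -8, -4, -7, 5] → min -8
[-8, -4, -7, 5, -9] → min -9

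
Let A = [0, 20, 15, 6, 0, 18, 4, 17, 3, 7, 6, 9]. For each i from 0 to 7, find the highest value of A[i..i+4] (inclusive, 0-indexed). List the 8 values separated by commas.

Sliding a size-5 window across the 12 values:
(0, 20, 15, 6, 0) → max 20
(20, 15, 6, 0, 18) → max 20
(15, 6, 0, 18, 4) → max 18
(6, 0, 18, 4, 17) → max 18
(0, 18, 4, 17, 3) → max 18
(18, 4, 17, 3, 7) → max 18
(4, 17, 3, 7, 6) → max 17
(17, 3, 7, 6, 9) → max 17

20, 20, 18, 18, 18, 18, 17, 17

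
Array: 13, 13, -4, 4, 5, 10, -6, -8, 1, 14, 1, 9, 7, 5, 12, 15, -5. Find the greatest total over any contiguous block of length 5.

Each size-5 window and its sum:
(13, 13, -4, 4, 5) → sum 31
(13, -4, 4, 5, 10) → sum 28
(-4, 4, 5, 10, -6) → sum 9
(4, 5, 10, -6, -8) → sum 5
(5, 10, -6, -8, 1) → sum 2
(10, -6, -8, 1, 14) → sum 11
(-6, -8, 1, 14, 1) → sum 2
(-8, 1, 14, 1, 9) → sum 17
(1, 14, 1, 9, 7) → sum 32
(14, 1, 9, 7, 5) → sum 36
(1, 9, 7, 5, 12) → sum 34
(9, 7, 5, 12, 15) → sum 48
(7, 5, 12, 15, -5) → sum 34
Greatest of these is 48.

48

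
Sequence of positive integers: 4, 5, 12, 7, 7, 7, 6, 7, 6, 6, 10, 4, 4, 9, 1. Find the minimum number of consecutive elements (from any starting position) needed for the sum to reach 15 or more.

add 4: running sum 4 < 15
add 5: running sum 9 < 15
end 2: [5, 12] sum 17, len 2
end 3: [12, 7] sum 19, len 2
end 4: [12, 7, 7] sum 26, len 3
end 5: [7, 7, 7] sum 21, len 3
end 6: [7, 7, 6] sum 20, len 3
end 7: [7, 6, 7] sum 20, len 3
end 8: [6, 7, 6] sum 19, len 3
end 9: [7, 6, 6] sum 19, len 3
end 10: [6, 10] sum 16, len 2
end 11: [6, 10, 4] sum 20, len 3
end 12: [10, 4, 4] sum 18, len 3
end 13: [4, 4, 9] sum 17, len 3
end 14: [4, 4, 9, 1] sum 18, len 4
Shortest qualifying length: 2.

2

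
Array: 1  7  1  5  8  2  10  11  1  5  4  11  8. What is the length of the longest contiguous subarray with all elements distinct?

[1] len 1
[1, 7] len 2
[7, 1] len 2
[7, 1, 5] len 3
[7, 1, 5, 8] len 4
[7, 1, 5, 8, 2] len 5
[7, 1, 5, 8, 2, 10] len 6
[7, 1, 5, 8, 2, 10, 11] len 7
[5, 8, 2, 10, 11, 1] len 6
[8, 2, 10, 11, 1, 5] len 6
[8, 2, 10, 11, 1, 5, 4] len 7
[1, 5, 4, 11] len 4
[1, 5, 4, 11, 8] len 5
Longest all-distinct length: 7.

7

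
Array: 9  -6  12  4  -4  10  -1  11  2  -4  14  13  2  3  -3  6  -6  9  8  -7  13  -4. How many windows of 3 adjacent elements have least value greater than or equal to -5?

12

(9, -6, 12) → min -6
(-6, 12, 4) → min -6
(12, 4, -4) → min -4  ≥ -5 ✓
(4, -4, 10) → min -4  ≥ -5 ✓
(-4, 10, -1) → min -4  ≥ -5 ✓
(10, -1, 11) → min -1  ≥ -5 ✓
(-1, 11, 2) → min -1  ≥ -5 ✓
(11, 2, -4) → min -4  ≥ -5 ✓
(2, -4, 14) → min -4  ≥ -5 ✓
(-4, 14, 13) → min -4  ≥ -5 ✓
(14, 13, 2) → min 2  ≥ -5 ✓
(13, 2, 3) → min 2  ≥ -5 ✓
(2, 3, -3) → min -3  ≥ -5 ✓
(3, -3, 6) → min -3  ≥ -5 ✓
(-3, 6, -6) → min -6
(6, -6, 9) → min -6
(-6, 9, 8) → min -6
(9, 8, -7) → min -7
(8, -7, 13) → min -7
(-7, 13, -4) → min -7
12 windows satisfy the condition.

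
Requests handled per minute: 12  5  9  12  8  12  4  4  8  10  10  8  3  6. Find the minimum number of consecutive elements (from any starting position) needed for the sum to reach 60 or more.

Extend right; whenever the sum reaches 60, record the length and shrink from the left:
add 12: running sum 12 < 60
add 5: running sum 17 < 60
add 9: running sum 26 < 60
add 12: running sum 38 < 60
add 8: running sum 46 < 60
add 12: running sum 58 < 60
add 4: shortest ending here [12, 5, 9, 12, 8, 12, 4] sum 62, len 7
add 4: shortest ending here [12, 5, 9, 12, 8, 12, 4, 4] sum 66, len 8
add 8: shortest ending here [5, 9, 12, 8, 12, 4, 4, 8] sum 62, len 8
add 10: shortest ending here [9, 12, 8, 12, 4, 4, 8, 10] sum 67, len 8
add 10: shortest ending here [12, 8, 12, 4, 4, 8, 10, 10] sum 68, len 8
add 8: shortest ending here [8, 12, 4, 4, 8, 10, 10, 8] sum 64, len 8
add 3: shortest ending here [8, 12, 4, 4, 8, 10, 10, 8, 3] sum 67, len 9
add 6: shortest ending here [12, 4, 4, 8, 10, 10, 8, 3, 6] sum 65, len 9
Shortest qualifying length: 7.

7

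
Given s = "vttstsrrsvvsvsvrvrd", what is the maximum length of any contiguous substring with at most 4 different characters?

18

[v] 1 distinct, len 1
[v, t] 2 distinct, len 2
[v, t, t] 2 distinct, len 3
[v, t, t, s] 3 distinct, len 4
[v, t, t, s, t] 3 distinct, len 5
[v, t, t, s, t, s] 3 distinct, len 6
[v, t, t, s, t, s, r] 4 distinct, len 7
[v, t, t, s, t, s, r, r] 4 distinct, len 8
[v, t, t, s, t, s, r, r, s] 4 distinct, len 9
[v, t, t, s, t, s, r, r, s, v] 4 distinct, len 10
[v, t, t, s, t, s, r, r, s, v, v] 4 distinct, len 11
[v, t, t, s, t, s, r, r, s, v, v, s] 4 distinct, len 12
[v, t, t, s, t, s, r, r, s, v, v, s, v] 4 distinct, len 13
[v, t, t, s, t, s, r, r, s, v, v, s, v, s] 4 distinct, len 14
[v, t, t, s, t, s, r, r, s, v, v, s, v, s, v] 4 distinct, len 15
[v, t, t, s, t, s, r, r, s, v, v, s, v, s, v, r] 4 distinct, len 16
[v, t, t, s, t, s, r, r, s, v, v, s, v, s, v, r, v] 4 distinct, len 17
[v, t, t, s, t, s, r, r, s, v, v, s, v, s, v, r, v, r] 4 distinct, len 18
[s, r, r, s, v, v, s, v, s, v, r, v, r, d] 4 distinct, len 14
Longest length with ≤4 distinct: 18.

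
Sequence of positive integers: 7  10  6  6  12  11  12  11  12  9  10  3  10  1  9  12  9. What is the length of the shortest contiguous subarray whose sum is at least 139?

Extend right; whenever the sum reaches 139, record the length and shrink from the left:
add 7: running sum 7 < 139
add 10: running sum 17 < 139
add 6: running sum 23 < 139
add 6: running sum 29 < 139
add 12: running sum 41 < 139
add 11: running sum 52 < 139
add 12: running sum 64 < 139
add 11: running sum 75 < 139
add 12: running sum 87 < 139
add 9: running sum 96 < 139
add 10: running sum 106 < 139
add 3: running sum 109 < 139
add 10: running sum 119 < 139
add 1: running sum 120 < 139
add 9: running sum 129 < 139
end 15: [7, 10, 6, 6, 12, 11, 12, 11, 12, 9, 10, 3, 10, 1, 9, 12] sum 141, len 16
end 16: [10, 6, 6, 12, 11, 12, 11, 12, 9, 10, 3, 10, 1, 9, 12, 9] sum 143, len 16
Shortest qualifying length: 16.

16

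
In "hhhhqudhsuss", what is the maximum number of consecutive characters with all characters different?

[h] len 1
[h] len 1
[h] len 1
[h] len 1
[h, q] len 2
[h, q, u] len 3
[h, q, u, d] len 4
[q, u, d, h] len 4
[q, u, d, h, s] len 5
[d, h, s, u] len 4
[u, s] len 2
[s] len 1
Longest all-distinct length: 5.

5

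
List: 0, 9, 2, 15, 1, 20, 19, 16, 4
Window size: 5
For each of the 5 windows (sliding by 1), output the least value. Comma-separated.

[0, 9, 2, 15, 1] → min 0
[9, 2, 15, 1, 20] → min 1
[2, 15, 1, 20, 19] → min 1
[15, 1, 20, 19, 16] → min 1
[1, 20, 19, 16, 4] → min 1

0, 1, 1, 1, 1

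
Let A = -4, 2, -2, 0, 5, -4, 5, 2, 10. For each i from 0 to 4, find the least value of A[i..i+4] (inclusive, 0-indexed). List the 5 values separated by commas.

-4, -4, -4, -4, -4

-4 2 -2 0 5 → min -4
2 -2 0 5 -4 → min -4
-2 0 5 -4 5 → min -4
0 5 -4 5 2 → min -4
5 -4 5 2 10 → min -4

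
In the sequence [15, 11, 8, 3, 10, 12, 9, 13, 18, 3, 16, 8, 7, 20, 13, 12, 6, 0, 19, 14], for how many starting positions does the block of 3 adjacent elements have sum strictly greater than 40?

15 11 8 → sum 34
11 8 3 → sum 22
8 3 10 → sum 21
3 10 12 → sum 25
10 12 9 → sum 31
12 9 13 → sum 34
9 13 18 → sum 40
13 18 3 → sum 34
18 3 16 → sum 37
3 16 8 → sum 27
16 8 7 → sum 31
8 7 20 → sum 35
7 20 13 → sum 40
20 13 12 → sum 45  > 40 ✓
13 12 6 → sum 31
12 6 0 → sum 18
6 0 19 → sum 25
0 19 14 → sum 33
1 window satisfy the condition.

1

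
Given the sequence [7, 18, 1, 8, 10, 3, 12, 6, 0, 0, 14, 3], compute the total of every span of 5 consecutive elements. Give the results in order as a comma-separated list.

44, 40, 34, 39, 31, 21, 32, 23

7 18 1 8 10 → sum 44
18 1 8 10 3 → sum 40
1 8 10 3 12 → sum 34
8 10 3 12 6 → sum 39
10 3 12 6 0 → sum 31
3 12 6 0 0 → sum 21
12 6 0 0 14 → sum 32
6 0 0 14 3 → sum 23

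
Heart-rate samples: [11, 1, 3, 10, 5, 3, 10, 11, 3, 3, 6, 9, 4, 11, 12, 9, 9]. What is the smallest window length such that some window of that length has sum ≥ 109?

16

add 11: running sum 11 < 109
add 1: running sum 12 < 109
add 3: running sum 15 < 109
add 10: running sum 25 < 109
add 5: running sum 30 < 109
add 3: running sum 33 < 109
add 10: running sum 43 < 109
add 11: running sum 54 < 109
add 3: running sum 57 < 109
add 3: running sum 60 < 109
add 6: running sum 66 < 109
add 9: running sum 75 < 109
add 4: running sum 79 < 109
add 11: running sum 90 < 109
add 12: running sum 102 < 109
end 15: [11, 1, 3, 10, 5, 3, 10, 11, 3, 3, 6, 9, 4, 11, 12, 9] sum 111, len 16
end 16: [1, 3, 10, 5, 3, 10, 11, 3, 3, 6, 9, 4, 11, 12, 9, 9] sum 109, len 16
Shortest qualifying length: 16.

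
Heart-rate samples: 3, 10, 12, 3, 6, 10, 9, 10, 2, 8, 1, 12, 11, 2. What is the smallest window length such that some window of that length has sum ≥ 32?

Extend right; whenever the sum reaches 32, record the length and shrink from the left:
add 3: running sum 3 < 32
add 10: running sum 13 < 32
add 12: running sum 25 < 32
add 3: running sum 28 < 32
add 6: shortest ending here [3, 10, 12, 3, 6] sum 34, len 5
add 10: shortest ending here [10, 12, 3, 6, 10] sum 41, len 5
add 9: shortest ending here [12, 3, 6, 10, 9] sum 40, len 5
add 10: shortest ending here [6, 10, 9, 10] sum 35, len 4
add 2: shortest ending here [6, 10, 9, 10, 2] sum 37, len 5
add 8: shortest ending here [10, 9, 10, 2, 8] sum 39, len 5
add 1: shortest ending here [10, 9, 10, 2, 8, 1] sum 40, len 6
add 12: shortest ending here [10, 2, 8, 1, 12] sum 33, len 5
add 11: shortest ending here [8, 1, 12, 11] sum 32, len 4
add 2: shortest ending here [8, 1, 12, 11, 2] sum 34, len 5
Shortest qualifying length: 4.

4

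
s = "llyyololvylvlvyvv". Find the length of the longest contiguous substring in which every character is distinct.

4

[l] len 1
[l] len 1
[l, y] len 2
[y] len 1
[y, o] len 2
[y, o, l] len 3
[l, o] len 2
[o, l] len 2
[o, l, v] len 3
[o, l, v, y] len 4
[v, y, l] len 3
[y, l, v] len 3
[v, l] len 2
[l, v] len 2
[l, v, y] len 3
[y, v] len 2
[v] len 1
Longest all-distinct length: 4.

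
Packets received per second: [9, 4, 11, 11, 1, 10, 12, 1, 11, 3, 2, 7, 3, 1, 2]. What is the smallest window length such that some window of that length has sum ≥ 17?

Extend right; whenever the sum reaches 17, record the length and shrink from the left:
add 9: running sum 9 < 17
add 4: running sum 13 < 17
end 2: [9, 4, 11] sum 24, len 3
end 3: [11, 11] sum 22, len 2
end 4: [11, 11, 1] sum 23, len 3
end 5: [11, 1, 10] sum 22, len 3
end 6: [10, 12] sum 22, len 2
end 7: [10, 12, 1] sum 23, len 3
end 8: [12, 1, 11] sum 24, len 3
end 9: [12, 1, 11, 3] sum 27, len 4
end 10: [1, 11, 3, 2] sum 17, len 4
end 11: [11, 3, 2, 7] sum 23, len 4
end 12: [11, 3, 2, 7, 3] sum 26, len 5
end 13: [11, 3, 2, 7, 3, 1] sum 27, len 6
end 14: [3, 2, 7, 3, 1, 2] sum 18, len 6
Shortest qualifying length: 2.

2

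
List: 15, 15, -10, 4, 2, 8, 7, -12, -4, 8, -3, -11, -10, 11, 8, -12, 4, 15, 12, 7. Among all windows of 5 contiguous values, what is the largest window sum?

(15, 15, -10, 4, 2) → sum 26
(15, -10, 4, 2, 8) → sum 19
(-10, 4, 2, 8, 7) → sum 11
(4, 2, 8, 7, -12) → sum 9
(2, 8, 7, -12, -4) → sum 1
(8, 7, -12, -4, 8) → sum 7
(7, -12, -4, 8, -3) → sum -4
(-12, -4, 8, -3, -11) → sum -22
(-4, 8, -3, -11, -10) → sum -20
(8, -3, -11, -10, 11) → sum -5
(-3, -11, -10, 11, 8) → sum -5
(-11, -10, 11, 8, -12) → sum -14
(-10, 11, 8, -12, 4) → sum 1
(11, 8, -12, 4, 15) → sum 26
(8, -12, 4, 15, 12) → sum 27
(-12, 4, 15, 12, 7) → sum 26
Largest of these is 27.

27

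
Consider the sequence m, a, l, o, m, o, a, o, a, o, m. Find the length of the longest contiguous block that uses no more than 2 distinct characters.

5

[m] 1 distinct, len 1
[m, a] 2 distinct, len 2
[a, l] 2 distinct, len 2
[l, o] 2 distinct, len 2
[o, m] 2 distinct, len 2
[o, m, o] 2 distinct, len 3
[o, a] 2 distinct, len 2
[o, a, o] 2 distinct, len 3
[o, a, o, a] 2 distinct, len 4
[o, a, o, a, o] 2 distinct, len 5
[o, m] 2 distinct, len 2
Longest length with ≤2 distinct: 5.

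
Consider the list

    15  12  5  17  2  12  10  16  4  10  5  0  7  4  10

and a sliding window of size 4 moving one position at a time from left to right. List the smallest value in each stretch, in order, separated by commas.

15 12 5 17 → min 5
12 5 17 2 → min 2
5 17 2 12 → min 2
17 2 12 10 → min 2
2 12 10 16 → min 2
12 10 16 4 → min 4
10 16 4 10 → min 4
16 4 10 5 → min 4
4 10 5 0 → min 0
10 5 0 7 → min 0
5 0 7 4 → min 0
0 7 4 10 → min 0

5, 2, 2, 2, 2, 4, 4, 4, 0, 0, 0, 0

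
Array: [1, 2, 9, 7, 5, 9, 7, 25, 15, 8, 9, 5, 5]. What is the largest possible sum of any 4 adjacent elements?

57

Each size-4 window and its sum:
1 2 9 7 → sum 19
2 9 7 5 → sum 23
9 7 5 9 → sum 30
7 5 9 7 → sum 28
5 9 7 25 → sum 46
9 7 25 15 → sum 56
7 25 15 8 → sum 55
25 15 8 9 → sum 57
15 8 9 5 → sum 37
8 9 5 5 → sum 27
Largest of these is 57.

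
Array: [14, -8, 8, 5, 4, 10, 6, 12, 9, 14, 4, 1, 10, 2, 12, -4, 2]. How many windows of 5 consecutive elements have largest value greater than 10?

14 -8 8 5 4 → max 14  > 10 ✓
-8 8 5 4 10 → max 10
8 5 4 10 6 → max 10
5 4 10 6 12 → max 12  > 10 ✓
4 10 6 12 9 → max 12  > 10 ✓
10 6 12 9 14 → max 14  > 10 ✓
6 12 9 14 4 → max 14  > 10 ✓
12 9 14 4 1 → max 14  > 10 ✓
9 14 4 1 10 → max 14  > 10 ✓
14 4 1 10 2 → max 14  > 10 ✓
4 1 10 2 12 → max 12  > 10 ✓
1 10 2 12 -4 → max 12  > 10 ✓
10 2 12 -4 2 → max 12  > 10 ✓
11 windows satisfy the condition.

11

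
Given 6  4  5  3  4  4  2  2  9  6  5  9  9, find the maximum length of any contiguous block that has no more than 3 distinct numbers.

5

[6] 1 distinct, len 1
[6, 4] 2 distinct, len 2
[6, 4, 5] 3 distinct, len 3
[4, 5, 3] 3 distinct, len 3
[4, 5, 3, 4] 3 distinct, len 4
[4, 5, 3, 4, 4] 3 distinct, len 5
[3, 4, 4, 2] 3 distinct, len 4
[3, 4, 4, 2, 2] 3 distinct, len 5
[4, 4, 2, 2, 9] 3 distinct, len 5
[2, 2, 9, 6] 3 distinct, len 4
[9, 6, 5] 3 distinct, len 3
[9, 6, 5, 9] 3 distinct, len 4
[9, 6, 5, 9, 9] 3 distinct, len 5
Longest length with ≤3 distinct: 5.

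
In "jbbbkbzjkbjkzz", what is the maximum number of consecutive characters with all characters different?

4

[j] len 1
[j, b] len 2
[b] len 1
[b] len 1
[b, k] len 2
[k, b] len 2
[k, b, z] len 3
[k, b, z, j] len 4
[b, z, j, k] len 4
[z, j, k, b] len 4
[k, b, j] len 3
[b, j, k] len 3
[b, j, k, z] len 4
[z] len 1
Longest all-distinct length: 4.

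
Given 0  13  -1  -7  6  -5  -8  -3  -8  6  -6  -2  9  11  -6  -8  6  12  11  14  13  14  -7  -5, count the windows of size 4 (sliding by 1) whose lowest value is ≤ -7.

15

[0, 13, -1, -7] → min -7  ≤ -7 ✓
[13, -1, -7, 6] → min -7  ≤ -7 ✓
[-1, -7, 6, -5] → min -7  ≤ -7 ✓
[-7, 6, -5, -8] → min -8  ≤ -7 ✓
[6, -5, -8, -3] → min -8  ≤ -7 ✓
[-5, -8, -3, -8] → min -8  ≤ -7 ✓
[-8, -3, -8, 6] → min -8  ≤ -7 ✓
[-3, -8, 6, -6] → min -8  ≤ -7 ✓
[-8, 6, -6, -2] → min -8  ≤ -7 ✓
[6, -6, -2, 9] → min -6
[-6, -2, 9, 11] → min -6
[-2, 9, 11, -6] → min -6
[9, 11, -6, -8] → min -8  ≤ -7 ✓
[11, -6, -8, 6] → min -8  ≤ -7 ✓
[-6, -8, 6, 12] → min -8  ≤ -7 ✓
[-8, 6, 12, 11] → min -8  ≤ -7 ✓
[6, 12, 11, 14] → min 6
[12, 11, 14, 13] → min 11
[11, 14, 13, 14] → min 11
[14, 13, 14, -7] → min -7  ≤ -7 ✓
[13, 14, -7, -5] → min -7  ≤ -7 ✓
15 windows satisfy the condition.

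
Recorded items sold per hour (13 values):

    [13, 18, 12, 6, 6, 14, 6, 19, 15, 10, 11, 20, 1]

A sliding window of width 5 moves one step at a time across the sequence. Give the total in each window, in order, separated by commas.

13 18 12 6 6 → sum 55
18 12 6 6 14 → sum 56
12 6 6 14 6 → sum 44
6 6 14 6 19 → sum 51
6 14 6 19 15 → sum 60
14 6 19 15 10 → sum 64
6 19 15 10 11 → sum 61
19 15 10 11 20 → sum 75
15 10 11 20 1 → sum 57

55, 56, 44, 51, 60, 64, 61, 75, 57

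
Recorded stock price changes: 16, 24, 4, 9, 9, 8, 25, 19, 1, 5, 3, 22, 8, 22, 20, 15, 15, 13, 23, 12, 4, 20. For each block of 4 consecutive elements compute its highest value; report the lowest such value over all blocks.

Each size-4 window and its max:
(16, 24, 4, 9) → max 24
(24, 4, 9, 9) → max 24
(4, 9, 9, 8) → max 9
(9, 9, 8, 25) → max 25
(9, 8, 25, 19) → max 25
(8, 25, 19, 1) → max 25
(25, 19, 1, 5) → max 25
(19, 1, 5, 3) → max 19
(1, 5, 3, 22) → max 22
(5, 3, 22, 8) → max 22
(3, 22, 8, 22) → max 22
(22, 8, 22, 20) → max 22
(8, 22, 20, 15) → max 22
(22, 20, 15, 15) → max 22
(20, 15, 15, 13) → max 20
(15, 15, 13, 23) → max 23
(15, 13, 23, 12) → max 23
(13, 23, 12, 4) → max 23
(23, 12, 4, 20) → max 23
Lowest of these is 9.

9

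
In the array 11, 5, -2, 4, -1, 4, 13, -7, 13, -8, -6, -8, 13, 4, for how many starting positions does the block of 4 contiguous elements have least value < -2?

7

[11, 5, -2, 4] → min -2
[5, -2, 4, -1] → min -2
[-2, 4, -1, 4] → min -2
[4, -1, 4, 13] → min -1
[-1, 4, 13, -7] → min -7  < -2 ✓
[4, 13, -7, 13] → min -7  < -2 ✓
[13, -7, 13, -8] → min -8  < -2 ✓
[-7, 13, -8, -6] → min -8  < -2 ✓
[13, -8, -6, -8] → min -8  < -2 ✓
[-8, -6, -8, 13] → min -8  < -2 ✓
[-6, -8, 13, 4] → min -8  < -2 ✓
7 windows satisfy the condition.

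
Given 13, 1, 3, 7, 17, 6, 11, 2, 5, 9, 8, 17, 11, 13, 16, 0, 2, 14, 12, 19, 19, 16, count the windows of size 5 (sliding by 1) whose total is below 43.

7

(13, 1, 3, 7, 17) → sum 41  < 43 ✓
(1, 3, 7, 17, 6) → sum 34  < 43 ✓
(3, 7, 17, 6, 11) → sum 44
(7, 17, 6, 11, 2) → sum 43
(17, 6, 11, 2, 5) → sum 41  < 43 ✓
(6, 11, 2, 5, 9) → sum 33  < 43 ✓
(11, 2, 5, 9, 8) → sum 35  < 43 ✓
(2, 5, 9, 8, 17) → sum 41  < 43 ✓
(5, 9, 8, 17, 11) → sum 50
(9, 8, 17, 11, 13) → sum 58
(8, 17, 11, 13, 16) → sum 65
(17, 11, 13, 16, 0) → sum 57
(11, 13, 16, 0, 2) → sum 42  < 43 ✓
(13, 16, 0, 2, 14) → sum 45
(16, 0, 2, 14, 12) → sum 44
(0, 2, 14, 12, 19) → sum 47
(2, 14, 12, 19, 19) → sum 66
(14, 12, 19, 19, 16) → sum 80
7 windows satisfy the condition.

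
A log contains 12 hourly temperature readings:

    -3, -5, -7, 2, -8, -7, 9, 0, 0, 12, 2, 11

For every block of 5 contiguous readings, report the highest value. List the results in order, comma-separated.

Sliding a size-5 window across the 12 values:
[-3, -5, -7, 2, -8] → max 2
[-5, -7, 2, -8, -7] → max 2
[-7, 2, -8, -7, 9] → max 9
[2, -8, -7, 9, 0] → max 9
[-8, -7, 9, 0, 0] → max 9
[-7, 9, 0, 0, 12] → max 12
[9, 0, 0, 12, 2] → max 12
[0, 0, 12, 2, 11] → max 12

2, 2, 9, 9, 9, 12, 12, 12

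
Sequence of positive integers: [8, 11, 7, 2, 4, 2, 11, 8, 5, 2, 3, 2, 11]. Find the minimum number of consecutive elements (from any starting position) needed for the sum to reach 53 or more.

Extend right; whenever the sum reaches 53, record the length and shrink from the left:
add 8: running sum 8 < 53
add 11: running sum 19 < 53
add 7: running sum 26 < 53
add 2: running sum 28 < 53
add 4: running sum 32 < 53
add 2: running sum 34 < 53
add 11: running sum 45 < 53
end 7: [8, 11, 7, 2, 4, 2, 11, 8] sum 53, len 8
end 8: [8, 11, 7, 2, 4, 2, 11, 8, 5] sum 58, len 9
end 9: [8, 11, 7, 2, 4, 2, 11, 8, 5, 2] sum 60, len 10
end 10: [11, 7, 2, 4, 2, 11, 8, 5, 2, 3] sum 55, len 10
end 11: [11, 7, 2, 4, 2, 11, 8, 5, 2, 3, 2] sum 57, len 11
end 12: [7, 2, 4, 2, 11, 8, 5, 2, 3, 2, 11] sum 57, len 11
Shortest qualifying length: 8.

8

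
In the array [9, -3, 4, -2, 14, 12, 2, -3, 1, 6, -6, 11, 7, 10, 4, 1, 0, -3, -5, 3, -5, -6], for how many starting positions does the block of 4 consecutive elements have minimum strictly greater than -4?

(9, -3, 4, -2) → min -3  > -4 ✓
(-3, 4, -2, 14) → min -3  > -4 ✓
(4, -2, 14, 12) → min -2  > -4 ✓
(-2, 14, 12, 2) → min -2  > -4 ✓
(14, 12, 2, -3) → min -3  > -4 ✓
(12, 2, -3, 1) → min -3  > -4 ✓
(2, -3, 1, 6) → min -3  > -4 ✓
(-3, 1, 6, -6) → min -6
(1, 6, -6, 11) → min -6
(6, -6, 11, 7) → min -6
(-6, 11, 7, 10) → min -6
(11, 7, 10, 4) → min 4  > -4 ✓
(7, 10, 4, 1) → min 1  > -4 ✓
(10, 4, 1, 0) → min 0  > -4 ✓
(4, 1, 0, -3) → min -3  > -4 ✓
(1, 0, -3, -5) → min -5
(0, -3, -5, 3) → min -5
(-3, -5, 3, -5) → min -5
(-5, 3, -5, -6) → min -6
11 windows satisfy the condition.

11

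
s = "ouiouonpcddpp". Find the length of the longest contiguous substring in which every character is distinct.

[o] len 1
[o, u] len 2
[o, u, i] len 3
[u, i, o] len 3
[i, o, u] len 3
[u, o] len 2
[u, o, n] len 3
[u, o, n, p] len 4
[u, o, n, p, c] len 5
[u, o, n, p, c, d] len 6
[d] len 1
[d, p] len 2
[p] len 1
Longest all-distinct length: 6.

6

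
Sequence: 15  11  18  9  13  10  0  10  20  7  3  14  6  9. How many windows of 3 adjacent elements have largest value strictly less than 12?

1

(15, 11, 18) → max 18
(11, 18, 9) → max 18
(18, 9, 13) → max 18
(9, 13, 10) → max 13
(13, 10, 0) → max 13
(10, 0, 10) → max 10  < 12 ✓
(0, 10, 20) → max 20
(10, 20, 7) → max 20
(20, 7, 3) → max 20
(7, 3, 14) → max 14
(3, 14, 6) → max 14
(14, 6, 9) → max 14
1 window satisfy the condition.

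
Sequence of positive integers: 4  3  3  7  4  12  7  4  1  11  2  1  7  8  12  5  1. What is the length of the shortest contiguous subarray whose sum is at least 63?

Extend right; whenever the sum reaches 63, record the length and shrink from the left:
add 4: running sum 4 < 63
add 3: running sum 7 < 63
add 3: running sum 10 < 63
add 7: running sum 17 < 63
add 4: running sum 21 < 63
add 12: running sum 33 < 63
add 7: running sum 40 < 63
add 4: running sum 44 < 63
add 1: running sum 45 < 63
add 11: running sum 56 < 63
add 2: running sum 58 < 63
add 1: running sum 59 < 63
add 7: shortest ending here [4, 3, 3, 7, 4, 12, 7, 4, 1, 11, 2, 1, 7] sum 66, len 13
add 8: shortest ending here [7, 4, 12, 7, 4, 1, 11, 2, 1, 7, 8] sum 64, len 11
add 12: shortest ending here [12, 7, 4, 1, 11, 2, 1, 7, 8, 12] sum 65, len 10
add 5: shortest ending here [12, 7, 4, 1, 11, 2, 1, 7, 8, 12, 5] sum 70, len 11
add 1: shortest ending here [12, 7, 4, 1, 11, 2, 1, 7, 8, 12, 5, 1] sum 71, len 12
Shortest qualifying length: 10.

10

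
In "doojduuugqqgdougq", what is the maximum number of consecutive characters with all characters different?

[d] len 1
[d, o] len 2
[o] len 1
[o, j] len 2
[o, j, d] len 3
[o, j, d, u] len 4
[u] len 1
[u] len 1
[u, g] len 2
[u, g, q] len 3
[q] len 1
[q, g] len 2
[q, g, d] len 3
[q, g, d, o] len 4
[q, g, d, o, u] len 5
[d, o, u, g] len 4
[d, o, u, g, q] len 5
Longest all-distinct length: 5.

5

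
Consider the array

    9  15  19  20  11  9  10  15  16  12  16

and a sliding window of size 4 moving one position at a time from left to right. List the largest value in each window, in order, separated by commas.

20, 20, 20, 20, 15, 16, 16, 16

(9, 15, 19, 20) → max 20
(15, 19, 20, 11) → max 20
(19, 20, 11, 9) → max 20
(20, 11, 9, 10) → max 20
(11, 9, 10, 15) → max 15
(9, 10, 15, 16) → max 16
(10, 15, 16, 12) → max 16
(15, 16, 12, 16) → max 16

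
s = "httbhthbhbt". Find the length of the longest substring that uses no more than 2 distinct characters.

add h: window [h] (1 distinct), len 1
add t: window [h, t] (2 distinct), len 2
add t: window [h, t, t] (2 distinct), len 3
add b: window [t, t, b] (2 distinct), len 3
add h: window [b, h] (2 distinct), len 2
add t: window [h, t] (2 distinct), len 2
add h: window [h, t, h] (2 distinct), len 3
add b: window [h, b] (2 distinct), len 2
add h: window [h, b, h] (2 distinct), len 3
add b: window [h, b, h, b] (2 distinct), len 4
add t: window [b, t] (2 distinct), len 2
Longest length with ≤2 distinct: 4.

4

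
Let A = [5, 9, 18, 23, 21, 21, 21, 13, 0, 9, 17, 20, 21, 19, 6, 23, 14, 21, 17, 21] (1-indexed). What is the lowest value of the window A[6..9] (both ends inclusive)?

Elements at indices 6..9: 21, 21, 13, 0
min(21, 21, 13, 0) = 0

0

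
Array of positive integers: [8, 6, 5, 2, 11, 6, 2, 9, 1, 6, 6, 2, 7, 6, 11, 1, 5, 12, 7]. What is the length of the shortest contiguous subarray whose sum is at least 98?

add 8: running sum 8 < 98
add 6: running sum 14 < 98
add 5: running sum 19 < 98
add 2: running sum 21 < 98
add 11: running sum 32 < 98
add 6: running sum 38 < 98
add 2: running sum 40 < 98
add 9: running sum 49 < 98
add 1: running sum 50 < 98
add 6: running sum 56 < 98
add 6: running sum 62 < 98
add 2: running sum 64 < 98
add 7: running sum 71 < 98
add 6: running sum 77 < 98
add 11: running sum 88 < 98
add 1: running sum 89 < 98
add 5: running sum 94 < 98
add 12: shortest ending here [6, 5, 2, 11, 6, 2, 9, 1, 6, 6, 2, 7, 6, 11, 1, 5, 12] sum 98, len 17
add 7: shortest ending here [5, 2, 11, 6, 2, 9, 1, 6, 6, 2, 7, 6, 11, 1, 5, 12, 7] sum 99, len 17
Shortest qualifying length: 17.

17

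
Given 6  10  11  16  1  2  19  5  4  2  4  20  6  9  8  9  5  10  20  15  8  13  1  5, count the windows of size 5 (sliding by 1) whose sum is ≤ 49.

14

6 10 11 16 1 → sum 44  ≤ 49 ✓
10 11 16 1 2 → sum 40  ≤ 49 ✓
11 16 1 2 19 → sum 49  ≤ 49 ✓
16 1 2 19 5 → sum 43  ≤ 49 ✓
1 2 19 5 4 → sum 31  ≤ 49 ✓
2 19 5 4 2 → sum 32  ≤ 49 ✓
19 5 4 2 4 → sum 34  ≤ 49 ✓
5 4 2 4 20 → sum 35  ≤ 49 ✓
4 2 4 20 6 → sum 36  ≤ 49 ✓
2 4 20 6 9 → sum 41  ≤ 49 ✓
4 20 6 9 8 → sum 47  ≤ 49 ✓
20 6 9 8 9 → sum 52
6 9 8 9 5 → sum 37  ≤ 49 ✓
9 8 9 5 10 → sum 41  ≤ 49 ✓
8 9 5 10 20 → sum 52
9 5 10 20 15 → sum 59
5 10 20 15 8 → sum 58
10 20 15 8 13 → sum 66
20 15 8 13 1 → sum 57
15 8 13 1 5 → sum 42  ≤ 49 ✓
14 windows satisfy the condition.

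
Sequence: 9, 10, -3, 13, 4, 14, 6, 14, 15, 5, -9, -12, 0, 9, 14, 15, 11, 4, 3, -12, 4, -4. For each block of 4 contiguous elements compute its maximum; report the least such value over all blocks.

[9, 10, -3, 13] → max 13
[10, -3, 13, 4] → max 13
[-3, 13, 4, 14] → max 14
[13, 4, 14, 6] → max 14
[4, 14, 6, 14] → max 14
[14, 6, 14, 15] → max 15
[6, 14, 15, 5] → max 15
[14, 15, 5, -9] → max 15
[15, 5, -9, -12] → max 15
[5, -9, -12, 0] → max 5
[-9, -12, 0, 9] → max 9
[-12, 0, 9, 14] → max 14
[0, 9, 14, 15] → max 15
[9, 14, 15, 11] → max 15
[14, 15, 11, 4] → max 15
[15, 11, 4, 3] → max 15
[11, 4, 3, -12] → max 11
[4, 3, -12, 4] → max 4
[3, -12, 4, -4] → max 4
Least of these is 4.

4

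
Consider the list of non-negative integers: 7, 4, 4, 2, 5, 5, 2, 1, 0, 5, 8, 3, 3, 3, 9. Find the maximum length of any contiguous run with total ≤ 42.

12

Extend to the right; shrink from the left whenever the sum exceeds 42:
→ 7: sum 7, len 1
→ 4: sum 11, len 2
→ 4: sum 15, len 3
→ 2: sum 17, len 4
→ 5: sum 22, len 5
→ 5: sum 27, len 6
→ 2: sum 29, len 7
→ 1: sum 30, len 8
→ 0: sum 30, len 9
→ 5: sum 35, len 10
→ 8 (dropped 7): sum 36, len 10
→ 3: sum 39, len 11
→ 3: sum 42, len 12
→ 3 (dropped 4): sum 41, len 12
→ 9 (dropped 4, 2, 5): sum 39, len 10
Longest length seen: 12.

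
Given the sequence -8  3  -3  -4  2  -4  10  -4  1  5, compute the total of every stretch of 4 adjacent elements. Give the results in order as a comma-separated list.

-12, -2, -9, 4, 4, 3, 12

Sliding a size-4 window across the 10 values:
-8 3 -3 -4 → sum -12
3 -3 -4 2 → sum -2
-3 -4 2 -4 → sum -9
-4 2 -4 10 → sum 4
2 -4 10 -4 → sum 4
-4 10 -4 1 → sum 3
10 -4 1 5 → sum 12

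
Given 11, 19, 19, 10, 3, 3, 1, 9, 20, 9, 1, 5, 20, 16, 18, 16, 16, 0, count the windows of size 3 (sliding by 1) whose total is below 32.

[11, 19, 19] → sum 49
[19, 19, 10] → sum 48
[19, 10, 3] → sum 32
[10, 3, 3] → sum 16  < 32 ✓
[3, 3, 1] → sum 7  < 32 ✓
[3, 1, 9] → sum 13  < 32 ✓
[1, 9, 20] → sum 30  < 32 ✓
[9, 20, 9] → sum 38
[20, 9, 1] → sum 30  < 32 ✓
[9, 1, 5] → sum 15  < 32 ✓
[1, 5, 20] → sum 26  < 32 ✓
[5, 20, 16] → sum 41
[20, 16, 18] → sum 54
[16, 18, 16] → sum 50
[18, 16, 16] → sum 50
[16, 16, 0] → sum 32
7 windows satisfy the condition.

7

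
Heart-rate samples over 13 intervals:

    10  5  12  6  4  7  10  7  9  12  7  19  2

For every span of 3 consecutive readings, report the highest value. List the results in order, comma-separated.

[10, 5, 12] → max 12
[5, 12, 6] → max 12
[12, 6, 4] → max 12
[6, 4, 7] → max 7
[4, 7, 10] → max 10
[7, 10, 7] → max 10
[10, 7, 9] → max 10
[7, 9, 12] → max 12
[9, 12, 7] → max 12
[12, 7, 19] → max 19
[7, 19, 2] → max 19

12, 12, 12, 7, 10, 10, 10, 12, 12, 19, 19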